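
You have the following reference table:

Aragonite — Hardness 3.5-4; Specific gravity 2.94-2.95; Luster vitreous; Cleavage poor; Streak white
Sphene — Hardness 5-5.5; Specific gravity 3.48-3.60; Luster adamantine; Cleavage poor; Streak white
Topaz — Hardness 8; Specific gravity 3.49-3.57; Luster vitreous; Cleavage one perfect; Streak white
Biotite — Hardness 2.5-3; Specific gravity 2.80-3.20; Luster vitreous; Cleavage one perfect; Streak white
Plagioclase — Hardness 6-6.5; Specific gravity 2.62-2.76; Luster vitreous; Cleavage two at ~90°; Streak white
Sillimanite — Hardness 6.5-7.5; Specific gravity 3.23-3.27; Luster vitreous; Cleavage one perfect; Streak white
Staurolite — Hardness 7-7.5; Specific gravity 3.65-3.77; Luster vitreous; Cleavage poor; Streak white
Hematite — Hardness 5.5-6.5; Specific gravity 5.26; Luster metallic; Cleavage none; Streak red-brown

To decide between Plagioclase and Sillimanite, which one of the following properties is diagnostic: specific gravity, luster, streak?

Specific gravity: Plagioclase 2.62-2.76, Sillimanite 3.23-3.27 — distinct.
Luster: both vitreous — same for both.
Streak: both white — same for both.
Specific gravity is the diagnostic property here.

specific gravity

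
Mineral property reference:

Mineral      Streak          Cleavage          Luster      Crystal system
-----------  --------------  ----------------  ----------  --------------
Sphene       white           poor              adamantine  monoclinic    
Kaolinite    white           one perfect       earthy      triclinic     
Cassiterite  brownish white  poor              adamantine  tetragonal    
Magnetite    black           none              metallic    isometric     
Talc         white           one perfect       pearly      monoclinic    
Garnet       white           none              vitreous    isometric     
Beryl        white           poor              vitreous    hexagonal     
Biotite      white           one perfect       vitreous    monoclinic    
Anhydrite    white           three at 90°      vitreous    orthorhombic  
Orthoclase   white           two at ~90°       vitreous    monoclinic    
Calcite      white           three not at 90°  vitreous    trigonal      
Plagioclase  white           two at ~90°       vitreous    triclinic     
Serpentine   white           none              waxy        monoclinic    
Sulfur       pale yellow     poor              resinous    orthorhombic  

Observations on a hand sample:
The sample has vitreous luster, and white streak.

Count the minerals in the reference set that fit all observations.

7

Vitreous luster: leaves Garnet, Beryl, Biotite, Anhydrite, Orthoclase, Calcite, Plagioclase.
White streak: every remaining candidate is consistent.
Consistent with every observation: Anhydrite, Beryl, Biotite, Calcite, Garnet, Orthoclase, Plagioclase.
That is 7 minerals.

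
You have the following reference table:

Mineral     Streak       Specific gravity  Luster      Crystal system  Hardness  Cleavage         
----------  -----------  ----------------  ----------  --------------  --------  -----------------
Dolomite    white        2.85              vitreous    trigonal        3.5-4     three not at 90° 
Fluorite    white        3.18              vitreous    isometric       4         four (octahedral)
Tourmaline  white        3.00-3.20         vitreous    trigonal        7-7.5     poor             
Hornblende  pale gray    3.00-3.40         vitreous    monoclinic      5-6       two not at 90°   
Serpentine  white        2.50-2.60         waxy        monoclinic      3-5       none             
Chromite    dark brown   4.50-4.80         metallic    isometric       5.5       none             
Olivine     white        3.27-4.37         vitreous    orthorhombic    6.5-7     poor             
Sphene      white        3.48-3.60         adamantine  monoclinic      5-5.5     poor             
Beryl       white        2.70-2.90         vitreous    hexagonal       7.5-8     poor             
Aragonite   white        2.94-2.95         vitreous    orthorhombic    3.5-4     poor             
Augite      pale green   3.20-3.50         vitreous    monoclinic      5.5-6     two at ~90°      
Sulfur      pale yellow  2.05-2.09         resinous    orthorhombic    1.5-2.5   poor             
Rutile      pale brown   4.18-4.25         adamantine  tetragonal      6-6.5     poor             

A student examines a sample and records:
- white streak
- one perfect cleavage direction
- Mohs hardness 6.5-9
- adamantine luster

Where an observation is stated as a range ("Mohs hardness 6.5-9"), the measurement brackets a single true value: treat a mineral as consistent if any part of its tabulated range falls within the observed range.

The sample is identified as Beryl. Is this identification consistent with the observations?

White streak — consistent with Beryl (white streak).
One perfect cleavage direction — Beryl has cleavage poor; which does not match.
Mohs hardness 6.5-9 — consistent with Beryl (hardness 7.5-8).
Adamantine luster — Beryl has vitreous luster; which does not match.
2 of the observed properties are inconsistent with Beryl.

Inconsistent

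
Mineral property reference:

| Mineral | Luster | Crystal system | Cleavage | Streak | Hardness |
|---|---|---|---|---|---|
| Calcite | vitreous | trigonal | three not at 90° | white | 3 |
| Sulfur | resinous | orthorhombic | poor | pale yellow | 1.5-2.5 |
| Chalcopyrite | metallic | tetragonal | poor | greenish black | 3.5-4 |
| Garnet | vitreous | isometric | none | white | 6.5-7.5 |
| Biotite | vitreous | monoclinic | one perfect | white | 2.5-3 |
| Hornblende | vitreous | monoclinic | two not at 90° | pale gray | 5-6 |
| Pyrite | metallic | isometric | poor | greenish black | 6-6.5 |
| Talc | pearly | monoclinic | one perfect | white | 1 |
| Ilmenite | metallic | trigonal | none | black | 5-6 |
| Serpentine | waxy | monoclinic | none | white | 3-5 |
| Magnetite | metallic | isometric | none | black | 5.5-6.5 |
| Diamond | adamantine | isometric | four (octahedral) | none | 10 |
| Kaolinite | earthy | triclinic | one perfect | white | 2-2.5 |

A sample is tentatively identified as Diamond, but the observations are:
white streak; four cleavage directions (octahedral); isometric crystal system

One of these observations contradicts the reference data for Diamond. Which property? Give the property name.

streak

White streak: Diamond has no streak — does not match.
Four cleavage directions (octahedral): Diamond has cleavage four (octahedral) — agrees.
Isometric crystal system: Diamond has isometric system — agrees.
The streak is the one property that does not fit.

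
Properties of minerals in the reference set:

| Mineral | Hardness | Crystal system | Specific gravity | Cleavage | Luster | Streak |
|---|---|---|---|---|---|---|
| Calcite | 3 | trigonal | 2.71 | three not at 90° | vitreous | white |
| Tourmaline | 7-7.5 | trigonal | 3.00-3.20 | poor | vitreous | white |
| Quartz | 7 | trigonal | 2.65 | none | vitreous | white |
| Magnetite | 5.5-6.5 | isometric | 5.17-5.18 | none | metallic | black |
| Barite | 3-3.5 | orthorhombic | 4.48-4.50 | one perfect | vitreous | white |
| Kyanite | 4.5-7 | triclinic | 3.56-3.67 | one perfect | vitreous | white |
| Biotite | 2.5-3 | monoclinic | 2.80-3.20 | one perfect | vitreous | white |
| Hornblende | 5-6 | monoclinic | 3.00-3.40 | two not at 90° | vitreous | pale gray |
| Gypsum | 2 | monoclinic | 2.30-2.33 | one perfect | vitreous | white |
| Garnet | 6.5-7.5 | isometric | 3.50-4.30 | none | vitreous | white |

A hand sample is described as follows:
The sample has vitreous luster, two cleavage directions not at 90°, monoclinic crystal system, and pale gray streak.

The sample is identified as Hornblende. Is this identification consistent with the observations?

Yes

Vitreous luster — fits Hornblende (vitreous luster).
Two cleavage directions not at 90° — fits Hornblende (cleavage two not at 90°).
Monoclinic crystal system — fits Hornblende (monoclinic system).
Pale gray streak — fits Hornblende (pale gray streak).
Every observed property is compatible with the reference values for Hornblende.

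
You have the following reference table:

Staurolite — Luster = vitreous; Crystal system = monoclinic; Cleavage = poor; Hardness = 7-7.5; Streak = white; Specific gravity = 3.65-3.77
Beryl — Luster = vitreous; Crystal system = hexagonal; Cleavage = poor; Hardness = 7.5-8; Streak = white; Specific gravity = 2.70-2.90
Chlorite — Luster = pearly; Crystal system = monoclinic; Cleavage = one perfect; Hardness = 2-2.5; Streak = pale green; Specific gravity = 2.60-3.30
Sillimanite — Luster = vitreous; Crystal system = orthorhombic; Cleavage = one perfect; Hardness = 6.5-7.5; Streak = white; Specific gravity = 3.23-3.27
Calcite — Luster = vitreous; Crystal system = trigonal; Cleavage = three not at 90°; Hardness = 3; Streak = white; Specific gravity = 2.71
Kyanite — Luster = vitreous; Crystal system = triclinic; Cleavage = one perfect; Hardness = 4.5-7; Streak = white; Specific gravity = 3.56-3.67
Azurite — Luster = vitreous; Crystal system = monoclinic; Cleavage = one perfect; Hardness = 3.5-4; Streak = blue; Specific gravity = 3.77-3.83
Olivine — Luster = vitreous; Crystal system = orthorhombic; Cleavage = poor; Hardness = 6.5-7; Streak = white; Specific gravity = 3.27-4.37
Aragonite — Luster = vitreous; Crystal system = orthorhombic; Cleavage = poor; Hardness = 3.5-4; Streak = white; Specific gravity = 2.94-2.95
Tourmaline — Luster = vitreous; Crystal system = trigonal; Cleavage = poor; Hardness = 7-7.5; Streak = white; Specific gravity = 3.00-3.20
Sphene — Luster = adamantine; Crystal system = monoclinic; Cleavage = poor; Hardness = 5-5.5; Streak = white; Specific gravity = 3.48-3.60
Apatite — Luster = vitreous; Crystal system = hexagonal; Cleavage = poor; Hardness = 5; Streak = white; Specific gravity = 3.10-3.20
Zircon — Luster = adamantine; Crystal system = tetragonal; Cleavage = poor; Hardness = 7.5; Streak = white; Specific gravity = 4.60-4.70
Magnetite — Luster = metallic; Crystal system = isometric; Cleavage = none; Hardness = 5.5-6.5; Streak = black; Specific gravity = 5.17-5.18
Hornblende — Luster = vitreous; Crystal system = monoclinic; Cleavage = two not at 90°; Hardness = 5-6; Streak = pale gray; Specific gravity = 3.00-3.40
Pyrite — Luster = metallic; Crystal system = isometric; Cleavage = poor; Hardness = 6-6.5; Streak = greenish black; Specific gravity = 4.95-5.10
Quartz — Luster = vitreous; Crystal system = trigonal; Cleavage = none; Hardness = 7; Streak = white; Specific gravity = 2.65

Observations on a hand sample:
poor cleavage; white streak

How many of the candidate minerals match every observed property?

Poor cleavage: only Staurolite, Beryl, Olivine, Aragonite, Tourmaline, Sphene, Apatite, Zircon, Pyrite remain.
White streak rules out Pyrite.
Consistent with every observation: Apatite, Aragonite, Beryl, Olivine, Sphene, Staurolite, Tourmaline, Zircon.
That is 8 minerals.

8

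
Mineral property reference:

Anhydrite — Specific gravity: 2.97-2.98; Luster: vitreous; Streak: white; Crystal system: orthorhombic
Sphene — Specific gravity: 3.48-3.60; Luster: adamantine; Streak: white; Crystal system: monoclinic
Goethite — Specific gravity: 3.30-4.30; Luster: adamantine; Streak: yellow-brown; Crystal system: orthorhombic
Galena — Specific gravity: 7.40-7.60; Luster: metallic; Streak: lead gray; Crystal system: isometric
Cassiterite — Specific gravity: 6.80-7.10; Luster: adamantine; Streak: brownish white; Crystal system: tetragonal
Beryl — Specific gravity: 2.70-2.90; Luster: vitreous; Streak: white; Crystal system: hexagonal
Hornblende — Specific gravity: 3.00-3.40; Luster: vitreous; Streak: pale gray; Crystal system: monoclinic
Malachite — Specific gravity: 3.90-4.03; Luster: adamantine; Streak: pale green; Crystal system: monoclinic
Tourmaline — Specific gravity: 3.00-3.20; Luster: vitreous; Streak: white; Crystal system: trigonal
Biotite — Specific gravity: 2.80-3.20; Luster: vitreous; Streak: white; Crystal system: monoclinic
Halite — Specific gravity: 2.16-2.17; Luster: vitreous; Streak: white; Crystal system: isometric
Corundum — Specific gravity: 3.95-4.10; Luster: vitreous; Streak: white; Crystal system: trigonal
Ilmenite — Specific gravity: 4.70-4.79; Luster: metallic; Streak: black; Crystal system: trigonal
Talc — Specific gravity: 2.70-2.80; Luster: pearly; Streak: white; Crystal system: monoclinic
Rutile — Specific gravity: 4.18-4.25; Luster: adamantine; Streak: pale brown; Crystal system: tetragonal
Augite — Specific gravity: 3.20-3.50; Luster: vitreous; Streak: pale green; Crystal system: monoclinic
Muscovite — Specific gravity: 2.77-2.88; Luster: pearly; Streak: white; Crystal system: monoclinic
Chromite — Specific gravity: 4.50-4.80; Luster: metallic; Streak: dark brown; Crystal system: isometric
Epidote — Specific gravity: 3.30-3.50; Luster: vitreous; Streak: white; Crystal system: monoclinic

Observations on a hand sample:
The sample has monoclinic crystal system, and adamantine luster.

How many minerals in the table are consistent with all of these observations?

Monoclinic crystal system: narrows the field to Sphene, Hornblende, Malachite, Biotite, Talc, Augite, Muscovite, Epidote.
Adamantine luster: only Sphene, Malachite remain.
Consistent with every observation: Malachite, Sphene.
That is 2 minerals.

2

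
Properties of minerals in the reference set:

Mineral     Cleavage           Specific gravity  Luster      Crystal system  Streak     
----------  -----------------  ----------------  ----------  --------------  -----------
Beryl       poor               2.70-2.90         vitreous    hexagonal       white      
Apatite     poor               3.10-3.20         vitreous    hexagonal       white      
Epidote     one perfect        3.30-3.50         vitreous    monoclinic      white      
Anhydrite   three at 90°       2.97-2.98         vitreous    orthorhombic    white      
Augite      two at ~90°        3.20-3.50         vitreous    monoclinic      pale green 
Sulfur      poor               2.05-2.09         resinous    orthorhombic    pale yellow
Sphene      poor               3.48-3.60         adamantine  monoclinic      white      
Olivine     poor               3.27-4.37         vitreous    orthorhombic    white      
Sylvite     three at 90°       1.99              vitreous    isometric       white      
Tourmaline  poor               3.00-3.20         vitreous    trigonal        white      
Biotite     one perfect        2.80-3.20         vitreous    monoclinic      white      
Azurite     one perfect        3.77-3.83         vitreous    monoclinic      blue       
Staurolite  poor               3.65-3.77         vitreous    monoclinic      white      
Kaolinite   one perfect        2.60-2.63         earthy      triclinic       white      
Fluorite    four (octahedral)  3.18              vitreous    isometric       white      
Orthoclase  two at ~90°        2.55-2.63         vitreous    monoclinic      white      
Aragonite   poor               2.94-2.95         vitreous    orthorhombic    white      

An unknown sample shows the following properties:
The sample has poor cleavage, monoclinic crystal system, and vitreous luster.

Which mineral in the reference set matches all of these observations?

Poor cleavage: only Beryl, Apatite, Sulfur, Sphene, Olivine, Tourmaline, Staurolite, Aragonite remain.
Monoclinic crystal system: Sphene, Staurolite remain.
Vitreous luster is inconsistent with Sphene.
The only mineral consistent with every observation is Staurolite.

Staurolite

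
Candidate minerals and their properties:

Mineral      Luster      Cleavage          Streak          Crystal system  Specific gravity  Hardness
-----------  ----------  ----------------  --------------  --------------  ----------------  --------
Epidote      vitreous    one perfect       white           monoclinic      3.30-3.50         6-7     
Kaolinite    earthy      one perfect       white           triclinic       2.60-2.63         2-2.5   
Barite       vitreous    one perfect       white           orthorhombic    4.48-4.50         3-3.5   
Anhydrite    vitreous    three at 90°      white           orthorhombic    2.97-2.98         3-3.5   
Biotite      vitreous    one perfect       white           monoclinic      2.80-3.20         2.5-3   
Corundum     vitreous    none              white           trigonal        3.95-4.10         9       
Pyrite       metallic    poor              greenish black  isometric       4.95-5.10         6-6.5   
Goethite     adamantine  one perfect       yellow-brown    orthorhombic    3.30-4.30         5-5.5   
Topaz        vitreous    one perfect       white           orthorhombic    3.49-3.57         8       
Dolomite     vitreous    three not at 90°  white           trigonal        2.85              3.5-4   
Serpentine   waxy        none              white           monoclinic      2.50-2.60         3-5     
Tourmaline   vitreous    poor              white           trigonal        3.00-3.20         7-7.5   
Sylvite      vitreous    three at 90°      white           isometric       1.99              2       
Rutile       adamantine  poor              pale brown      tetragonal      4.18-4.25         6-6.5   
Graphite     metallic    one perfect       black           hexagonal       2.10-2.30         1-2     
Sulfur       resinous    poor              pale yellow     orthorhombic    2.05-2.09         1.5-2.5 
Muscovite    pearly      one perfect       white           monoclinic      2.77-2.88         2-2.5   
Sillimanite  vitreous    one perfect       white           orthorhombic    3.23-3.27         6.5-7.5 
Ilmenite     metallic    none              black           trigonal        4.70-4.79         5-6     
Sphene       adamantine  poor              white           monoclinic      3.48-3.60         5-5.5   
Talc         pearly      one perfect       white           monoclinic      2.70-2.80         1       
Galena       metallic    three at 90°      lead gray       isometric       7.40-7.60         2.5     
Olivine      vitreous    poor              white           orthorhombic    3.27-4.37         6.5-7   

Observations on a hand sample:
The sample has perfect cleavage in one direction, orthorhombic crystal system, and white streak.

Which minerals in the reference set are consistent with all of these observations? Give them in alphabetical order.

Perfect cleavage in one direction: Epidote, Kaolinite, Barite, Biotite, Goethite, Topaz, Graphite, Muscovite, Sillimanite, Talc remain.
Orthorhombic crystal system: narrows the field to Barite, Goethite, Topaz, Sillimanite.
White streak excludes Goethite.
Remaining candidates: Barite, Sillimanite, Topaz.

Barite, Sillimanite, Topaz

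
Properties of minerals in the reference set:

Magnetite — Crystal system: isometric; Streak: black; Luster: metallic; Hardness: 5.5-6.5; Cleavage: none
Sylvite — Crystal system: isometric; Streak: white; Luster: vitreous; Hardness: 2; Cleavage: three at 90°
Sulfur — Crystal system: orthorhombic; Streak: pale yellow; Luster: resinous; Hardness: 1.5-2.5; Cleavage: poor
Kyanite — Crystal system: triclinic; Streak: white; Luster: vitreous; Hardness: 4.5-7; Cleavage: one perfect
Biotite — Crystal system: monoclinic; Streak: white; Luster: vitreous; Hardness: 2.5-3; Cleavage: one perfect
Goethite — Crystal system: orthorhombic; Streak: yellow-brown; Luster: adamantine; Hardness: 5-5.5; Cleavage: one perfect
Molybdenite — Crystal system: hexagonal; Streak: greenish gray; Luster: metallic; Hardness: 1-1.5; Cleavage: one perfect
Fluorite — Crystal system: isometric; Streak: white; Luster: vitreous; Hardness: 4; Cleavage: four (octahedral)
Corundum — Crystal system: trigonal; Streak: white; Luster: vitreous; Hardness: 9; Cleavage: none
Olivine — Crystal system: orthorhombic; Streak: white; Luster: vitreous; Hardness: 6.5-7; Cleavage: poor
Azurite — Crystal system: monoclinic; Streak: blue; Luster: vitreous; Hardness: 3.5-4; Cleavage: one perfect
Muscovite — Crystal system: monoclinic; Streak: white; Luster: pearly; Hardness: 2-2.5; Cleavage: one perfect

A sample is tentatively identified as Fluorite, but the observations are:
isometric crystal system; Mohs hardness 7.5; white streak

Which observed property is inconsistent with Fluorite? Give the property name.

Isometric crystal system: Fluorite has isometric system — matches.
Mohs hardness 7.5: Fluorite has hardness 4 — inconsistent.
White streak: Fluorite has white streak — matches.
The hardness is the one property that does not fit.

hardness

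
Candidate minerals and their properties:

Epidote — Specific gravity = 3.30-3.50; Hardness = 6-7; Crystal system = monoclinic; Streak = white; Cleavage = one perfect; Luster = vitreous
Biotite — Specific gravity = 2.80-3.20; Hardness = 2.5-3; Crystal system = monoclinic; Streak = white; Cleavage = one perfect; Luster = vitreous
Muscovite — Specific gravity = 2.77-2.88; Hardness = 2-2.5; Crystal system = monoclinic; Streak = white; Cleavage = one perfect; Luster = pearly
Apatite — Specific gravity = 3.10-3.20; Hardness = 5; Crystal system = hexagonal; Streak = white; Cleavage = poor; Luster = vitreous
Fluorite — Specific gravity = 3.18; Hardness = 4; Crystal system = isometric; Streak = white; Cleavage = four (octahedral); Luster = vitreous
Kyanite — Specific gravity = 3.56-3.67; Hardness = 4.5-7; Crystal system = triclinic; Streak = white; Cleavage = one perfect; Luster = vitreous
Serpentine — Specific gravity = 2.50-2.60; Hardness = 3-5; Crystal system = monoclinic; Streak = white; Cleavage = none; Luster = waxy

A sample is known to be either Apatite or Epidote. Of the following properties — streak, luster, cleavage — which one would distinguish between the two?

cleavage

Streak: both white — identical.
Luster: both vitreous — identical.
Cleavage: Apatite poor, Epidote one perfect — distinct.
Only cleavage differs between Apatite and Epidote among the listed tests.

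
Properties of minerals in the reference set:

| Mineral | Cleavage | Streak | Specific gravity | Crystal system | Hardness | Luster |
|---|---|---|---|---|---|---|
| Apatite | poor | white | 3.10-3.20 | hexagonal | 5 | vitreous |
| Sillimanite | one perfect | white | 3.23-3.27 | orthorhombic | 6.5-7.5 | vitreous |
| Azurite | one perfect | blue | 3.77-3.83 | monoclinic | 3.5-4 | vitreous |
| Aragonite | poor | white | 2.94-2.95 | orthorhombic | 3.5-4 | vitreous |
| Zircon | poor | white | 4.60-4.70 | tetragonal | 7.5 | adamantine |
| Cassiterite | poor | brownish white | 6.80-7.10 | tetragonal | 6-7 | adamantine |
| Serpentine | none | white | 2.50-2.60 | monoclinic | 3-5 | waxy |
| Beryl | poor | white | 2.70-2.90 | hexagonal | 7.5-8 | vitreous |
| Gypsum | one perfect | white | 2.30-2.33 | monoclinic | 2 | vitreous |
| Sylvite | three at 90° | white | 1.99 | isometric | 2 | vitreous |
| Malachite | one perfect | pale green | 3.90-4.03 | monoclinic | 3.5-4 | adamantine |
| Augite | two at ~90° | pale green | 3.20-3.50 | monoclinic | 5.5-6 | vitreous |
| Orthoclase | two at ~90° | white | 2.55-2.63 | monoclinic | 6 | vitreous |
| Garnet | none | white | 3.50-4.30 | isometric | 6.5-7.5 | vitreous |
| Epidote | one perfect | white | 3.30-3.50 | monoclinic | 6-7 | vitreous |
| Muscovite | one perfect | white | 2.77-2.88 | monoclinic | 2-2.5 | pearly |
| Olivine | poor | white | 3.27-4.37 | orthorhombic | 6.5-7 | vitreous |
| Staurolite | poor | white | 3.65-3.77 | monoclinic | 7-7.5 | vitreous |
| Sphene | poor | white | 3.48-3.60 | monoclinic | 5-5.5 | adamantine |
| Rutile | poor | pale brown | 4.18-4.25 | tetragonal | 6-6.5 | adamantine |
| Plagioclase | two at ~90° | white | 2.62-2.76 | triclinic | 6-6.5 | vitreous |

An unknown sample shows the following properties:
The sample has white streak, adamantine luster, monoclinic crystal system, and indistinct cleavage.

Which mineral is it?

White streak excludes Azurite, Cassiterite, Malachite, Augite, Rutile.
Adamantine luster: only Zircon, Sphene remain.
Monoclinic crystal system rules out Zircon.
Indistinct cleavage: consistent with all remaining minerals.
The only mineral consistent with every observation is Sphene.

Sphene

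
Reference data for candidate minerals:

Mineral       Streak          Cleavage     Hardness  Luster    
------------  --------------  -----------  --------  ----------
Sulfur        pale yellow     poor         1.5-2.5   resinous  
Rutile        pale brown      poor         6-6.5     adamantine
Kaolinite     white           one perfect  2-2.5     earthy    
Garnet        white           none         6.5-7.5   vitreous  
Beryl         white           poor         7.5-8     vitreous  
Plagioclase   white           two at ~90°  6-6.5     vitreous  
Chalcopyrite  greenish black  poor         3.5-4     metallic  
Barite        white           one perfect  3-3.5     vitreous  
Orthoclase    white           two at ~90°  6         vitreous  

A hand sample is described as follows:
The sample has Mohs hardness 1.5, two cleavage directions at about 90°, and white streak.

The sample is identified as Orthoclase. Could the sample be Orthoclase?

Mohs hardness 1.5 — Orthoclase has hardness 6; which does not match.
Two cleavage directions at about 90° — matches Orthoclase (cleavage two at ~90°).
White streak — matches Orthoclase (white streak).
The hardness observation rules out Orthoclase.

Inconsistent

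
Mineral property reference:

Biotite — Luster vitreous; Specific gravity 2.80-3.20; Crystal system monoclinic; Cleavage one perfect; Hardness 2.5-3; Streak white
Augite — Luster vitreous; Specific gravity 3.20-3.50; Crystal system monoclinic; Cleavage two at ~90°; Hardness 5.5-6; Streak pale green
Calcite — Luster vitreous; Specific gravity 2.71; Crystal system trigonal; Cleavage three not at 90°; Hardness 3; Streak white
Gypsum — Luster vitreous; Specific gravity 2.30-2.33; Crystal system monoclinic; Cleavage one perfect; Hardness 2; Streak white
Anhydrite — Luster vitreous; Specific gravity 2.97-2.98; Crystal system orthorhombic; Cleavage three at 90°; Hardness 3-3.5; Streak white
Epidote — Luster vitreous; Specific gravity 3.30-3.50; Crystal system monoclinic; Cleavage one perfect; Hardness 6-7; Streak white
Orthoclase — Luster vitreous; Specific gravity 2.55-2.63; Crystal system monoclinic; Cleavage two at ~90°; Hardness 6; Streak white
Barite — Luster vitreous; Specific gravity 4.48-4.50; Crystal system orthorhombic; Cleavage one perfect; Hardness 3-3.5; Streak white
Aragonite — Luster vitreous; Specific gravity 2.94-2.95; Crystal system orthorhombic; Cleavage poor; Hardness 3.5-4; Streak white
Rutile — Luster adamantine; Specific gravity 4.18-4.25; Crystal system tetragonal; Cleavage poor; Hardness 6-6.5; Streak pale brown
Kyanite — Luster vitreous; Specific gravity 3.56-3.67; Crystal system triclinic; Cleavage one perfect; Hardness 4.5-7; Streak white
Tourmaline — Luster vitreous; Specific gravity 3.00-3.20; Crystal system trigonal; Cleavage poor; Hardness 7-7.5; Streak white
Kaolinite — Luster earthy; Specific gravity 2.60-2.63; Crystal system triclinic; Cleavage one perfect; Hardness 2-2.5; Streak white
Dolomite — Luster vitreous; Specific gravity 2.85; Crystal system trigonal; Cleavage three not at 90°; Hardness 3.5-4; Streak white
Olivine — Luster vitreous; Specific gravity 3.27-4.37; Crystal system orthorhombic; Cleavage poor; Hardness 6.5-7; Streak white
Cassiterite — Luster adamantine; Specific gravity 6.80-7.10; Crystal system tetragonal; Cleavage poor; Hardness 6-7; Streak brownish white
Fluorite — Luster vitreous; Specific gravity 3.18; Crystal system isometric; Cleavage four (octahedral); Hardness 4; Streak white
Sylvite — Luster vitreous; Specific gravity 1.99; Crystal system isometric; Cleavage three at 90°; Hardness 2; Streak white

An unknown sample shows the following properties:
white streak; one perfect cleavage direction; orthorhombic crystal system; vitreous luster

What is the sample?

Barite

White streak is inconsistent with Augite, Rutile, Cassiterite.
One perfect cleavage direction — Biotite, Gypsum, Epidote, Barite, Kyanite, Kaolinite remain.
Orthorhombic crystal system — only Barite remains.
Vitreous luster — no further eliminations.
Barite is the sole remaining match.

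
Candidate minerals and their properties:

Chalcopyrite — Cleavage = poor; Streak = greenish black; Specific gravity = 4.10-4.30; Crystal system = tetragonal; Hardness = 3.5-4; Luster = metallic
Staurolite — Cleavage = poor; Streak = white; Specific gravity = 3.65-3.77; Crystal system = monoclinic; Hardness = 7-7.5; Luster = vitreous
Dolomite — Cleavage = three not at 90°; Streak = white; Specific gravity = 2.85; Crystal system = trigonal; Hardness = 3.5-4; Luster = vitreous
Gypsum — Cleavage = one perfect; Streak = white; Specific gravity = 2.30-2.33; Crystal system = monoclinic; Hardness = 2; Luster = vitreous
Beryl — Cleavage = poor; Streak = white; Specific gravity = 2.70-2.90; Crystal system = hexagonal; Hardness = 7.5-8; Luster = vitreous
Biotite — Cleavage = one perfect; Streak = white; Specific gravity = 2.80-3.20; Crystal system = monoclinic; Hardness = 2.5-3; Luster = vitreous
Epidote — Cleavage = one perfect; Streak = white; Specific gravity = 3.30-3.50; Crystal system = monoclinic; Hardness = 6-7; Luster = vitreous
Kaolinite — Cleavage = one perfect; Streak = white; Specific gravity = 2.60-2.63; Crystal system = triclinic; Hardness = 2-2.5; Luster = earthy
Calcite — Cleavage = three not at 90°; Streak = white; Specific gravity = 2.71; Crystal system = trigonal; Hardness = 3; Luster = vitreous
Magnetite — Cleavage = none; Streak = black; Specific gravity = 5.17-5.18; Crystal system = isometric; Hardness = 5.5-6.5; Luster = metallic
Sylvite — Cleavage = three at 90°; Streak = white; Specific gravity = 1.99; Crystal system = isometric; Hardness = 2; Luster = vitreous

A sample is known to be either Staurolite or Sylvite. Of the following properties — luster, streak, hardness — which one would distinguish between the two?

Luster: both vitreous — shared.
Streak: both white — shared.
Hardness: Staurolite 7-7.5, Sylvite 2 — different.
Only hardness differs between Staurolite and Sylvite among the listed tests.

hardness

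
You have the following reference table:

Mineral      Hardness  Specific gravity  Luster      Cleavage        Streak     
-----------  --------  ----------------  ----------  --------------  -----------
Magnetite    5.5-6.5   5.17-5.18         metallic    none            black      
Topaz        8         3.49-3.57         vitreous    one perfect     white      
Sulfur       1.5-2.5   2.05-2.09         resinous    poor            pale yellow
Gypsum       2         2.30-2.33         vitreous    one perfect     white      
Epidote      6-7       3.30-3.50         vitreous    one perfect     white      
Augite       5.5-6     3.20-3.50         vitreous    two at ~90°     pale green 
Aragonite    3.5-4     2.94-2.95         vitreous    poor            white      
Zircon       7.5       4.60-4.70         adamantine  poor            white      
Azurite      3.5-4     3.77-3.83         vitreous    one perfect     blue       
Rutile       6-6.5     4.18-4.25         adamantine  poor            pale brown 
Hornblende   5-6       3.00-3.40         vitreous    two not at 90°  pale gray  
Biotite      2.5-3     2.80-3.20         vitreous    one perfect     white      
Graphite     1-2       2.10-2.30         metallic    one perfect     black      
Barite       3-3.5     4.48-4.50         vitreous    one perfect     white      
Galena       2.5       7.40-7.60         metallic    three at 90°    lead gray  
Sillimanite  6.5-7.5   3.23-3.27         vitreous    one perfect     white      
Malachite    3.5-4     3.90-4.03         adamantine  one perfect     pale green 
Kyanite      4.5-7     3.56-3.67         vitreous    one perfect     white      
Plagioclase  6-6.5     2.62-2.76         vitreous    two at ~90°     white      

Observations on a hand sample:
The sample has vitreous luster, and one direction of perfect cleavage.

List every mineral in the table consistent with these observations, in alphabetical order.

Vitreous luster — only Topaz, Gypsum, Epidote, Augite, Aragonite, Azurite, Hornblende, Biotite, Barite, Sillimanite, Kyanite, Plagioclase remain.
One direction of perfect cleavage is inconsistent with Augite, Aragonite, Hornblende, Plagioclase.
Consistent with every observation: Azurite, Barite, Biotite, Epidote, Gypsum, Kyanite, Sillimanite, Topaz.

Azurite, Barite, Biotite, Epidote, Gypsum, Kyanite, Sillimanite, Topaz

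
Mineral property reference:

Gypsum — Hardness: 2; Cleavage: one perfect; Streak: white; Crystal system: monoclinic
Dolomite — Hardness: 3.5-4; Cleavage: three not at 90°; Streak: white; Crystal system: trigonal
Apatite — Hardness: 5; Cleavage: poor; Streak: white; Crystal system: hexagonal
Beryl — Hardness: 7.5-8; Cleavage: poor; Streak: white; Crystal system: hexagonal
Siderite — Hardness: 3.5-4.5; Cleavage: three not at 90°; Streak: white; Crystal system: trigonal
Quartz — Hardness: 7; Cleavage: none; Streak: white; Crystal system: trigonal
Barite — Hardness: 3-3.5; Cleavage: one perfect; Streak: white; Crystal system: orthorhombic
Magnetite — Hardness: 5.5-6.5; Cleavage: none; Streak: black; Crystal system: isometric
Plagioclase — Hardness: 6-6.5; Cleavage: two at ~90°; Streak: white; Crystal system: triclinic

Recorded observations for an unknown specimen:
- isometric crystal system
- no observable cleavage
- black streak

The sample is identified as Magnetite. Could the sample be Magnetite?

Yes

Isometric crystal system — matches Magnetite (isometric system).
No observable cleavage — matches Magnetite (cleavage none).
Black streak — matches Magnetite (black streak).
Every observed property is compatible with the reference values for Magnetite.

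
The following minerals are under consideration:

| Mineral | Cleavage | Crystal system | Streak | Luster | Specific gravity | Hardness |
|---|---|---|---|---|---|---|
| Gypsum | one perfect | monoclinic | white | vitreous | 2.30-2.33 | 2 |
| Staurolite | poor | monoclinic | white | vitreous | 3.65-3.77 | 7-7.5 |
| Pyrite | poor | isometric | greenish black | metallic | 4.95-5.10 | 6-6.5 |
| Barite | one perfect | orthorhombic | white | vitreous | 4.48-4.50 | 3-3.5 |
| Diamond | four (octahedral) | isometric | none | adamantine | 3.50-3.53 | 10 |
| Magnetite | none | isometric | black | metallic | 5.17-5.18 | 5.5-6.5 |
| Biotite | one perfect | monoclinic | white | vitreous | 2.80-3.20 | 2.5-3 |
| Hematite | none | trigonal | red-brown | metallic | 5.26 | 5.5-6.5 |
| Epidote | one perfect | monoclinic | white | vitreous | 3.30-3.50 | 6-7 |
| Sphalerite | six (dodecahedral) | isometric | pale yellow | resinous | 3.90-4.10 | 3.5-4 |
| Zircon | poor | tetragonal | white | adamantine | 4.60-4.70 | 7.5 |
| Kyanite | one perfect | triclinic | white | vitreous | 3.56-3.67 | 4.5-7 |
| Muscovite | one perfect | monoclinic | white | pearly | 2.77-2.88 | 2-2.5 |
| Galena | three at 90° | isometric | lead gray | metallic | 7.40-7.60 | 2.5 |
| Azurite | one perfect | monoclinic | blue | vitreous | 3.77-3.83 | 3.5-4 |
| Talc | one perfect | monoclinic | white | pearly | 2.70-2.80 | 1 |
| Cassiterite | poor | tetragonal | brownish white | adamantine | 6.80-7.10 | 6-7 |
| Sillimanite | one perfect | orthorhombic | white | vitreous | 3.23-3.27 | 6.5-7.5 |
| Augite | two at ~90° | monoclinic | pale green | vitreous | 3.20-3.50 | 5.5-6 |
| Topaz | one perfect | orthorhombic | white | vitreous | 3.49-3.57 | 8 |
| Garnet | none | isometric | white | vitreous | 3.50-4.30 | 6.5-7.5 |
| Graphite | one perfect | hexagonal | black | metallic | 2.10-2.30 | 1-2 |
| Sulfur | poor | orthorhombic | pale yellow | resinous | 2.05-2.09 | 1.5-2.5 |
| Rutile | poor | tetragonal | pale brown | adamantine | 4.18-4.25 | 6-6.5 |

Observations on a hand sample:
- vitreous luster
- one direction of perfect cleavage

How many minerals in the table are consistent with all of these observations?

8

Vitreous luster: only Gypsum, Staurolite, Barite, Biotite, Epidote, Kyanite, Azurite, Sillimanite, Augite, Topaz, Garnet remain.
One direction of perfect cleavage excludes Staurolite, Augite, Garnet.
Consistent with every observation: Azurite, Barite, Biotite, Epidote, Gypsum, Kyanite, Sillimanite, Topaz.
That is 8 minerals.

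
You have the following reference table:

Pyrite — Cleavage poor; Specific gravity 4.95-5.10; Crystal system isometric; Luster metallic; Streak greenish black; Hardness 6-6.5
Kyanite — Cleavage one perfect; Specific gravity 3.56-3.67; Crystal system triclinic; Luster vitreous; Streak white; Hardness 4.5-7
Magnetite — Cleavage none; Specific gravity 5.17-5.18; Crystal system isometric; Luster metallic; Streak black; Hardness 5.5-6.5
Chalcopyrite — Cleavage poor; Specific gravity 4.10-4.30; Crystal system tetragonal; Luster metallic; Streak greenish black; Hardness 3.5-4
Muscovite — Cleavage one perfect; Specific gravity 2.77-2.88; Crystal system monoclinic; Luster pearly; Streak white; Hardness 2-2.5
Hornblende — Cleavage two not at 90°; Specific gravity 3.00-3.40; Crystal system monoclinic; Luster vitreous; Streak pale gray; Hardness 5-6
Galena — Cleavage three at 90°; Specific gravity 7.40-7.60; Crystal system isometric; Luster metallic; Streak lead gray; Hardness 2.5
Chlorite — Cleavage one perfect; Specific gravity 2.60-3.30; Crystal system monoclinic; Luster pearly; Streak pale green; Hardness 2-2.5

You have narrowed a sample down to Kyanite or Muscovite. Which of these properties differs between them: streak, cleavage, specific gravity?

specific gravity

Streak: both white — identical.
Cleavage: both one perfect — identical.
Specific gravity: Kyanite 3.56-3.67, Muscovite 2.77-2.88 — distinct.
Specific gravity is the diagnostic property here.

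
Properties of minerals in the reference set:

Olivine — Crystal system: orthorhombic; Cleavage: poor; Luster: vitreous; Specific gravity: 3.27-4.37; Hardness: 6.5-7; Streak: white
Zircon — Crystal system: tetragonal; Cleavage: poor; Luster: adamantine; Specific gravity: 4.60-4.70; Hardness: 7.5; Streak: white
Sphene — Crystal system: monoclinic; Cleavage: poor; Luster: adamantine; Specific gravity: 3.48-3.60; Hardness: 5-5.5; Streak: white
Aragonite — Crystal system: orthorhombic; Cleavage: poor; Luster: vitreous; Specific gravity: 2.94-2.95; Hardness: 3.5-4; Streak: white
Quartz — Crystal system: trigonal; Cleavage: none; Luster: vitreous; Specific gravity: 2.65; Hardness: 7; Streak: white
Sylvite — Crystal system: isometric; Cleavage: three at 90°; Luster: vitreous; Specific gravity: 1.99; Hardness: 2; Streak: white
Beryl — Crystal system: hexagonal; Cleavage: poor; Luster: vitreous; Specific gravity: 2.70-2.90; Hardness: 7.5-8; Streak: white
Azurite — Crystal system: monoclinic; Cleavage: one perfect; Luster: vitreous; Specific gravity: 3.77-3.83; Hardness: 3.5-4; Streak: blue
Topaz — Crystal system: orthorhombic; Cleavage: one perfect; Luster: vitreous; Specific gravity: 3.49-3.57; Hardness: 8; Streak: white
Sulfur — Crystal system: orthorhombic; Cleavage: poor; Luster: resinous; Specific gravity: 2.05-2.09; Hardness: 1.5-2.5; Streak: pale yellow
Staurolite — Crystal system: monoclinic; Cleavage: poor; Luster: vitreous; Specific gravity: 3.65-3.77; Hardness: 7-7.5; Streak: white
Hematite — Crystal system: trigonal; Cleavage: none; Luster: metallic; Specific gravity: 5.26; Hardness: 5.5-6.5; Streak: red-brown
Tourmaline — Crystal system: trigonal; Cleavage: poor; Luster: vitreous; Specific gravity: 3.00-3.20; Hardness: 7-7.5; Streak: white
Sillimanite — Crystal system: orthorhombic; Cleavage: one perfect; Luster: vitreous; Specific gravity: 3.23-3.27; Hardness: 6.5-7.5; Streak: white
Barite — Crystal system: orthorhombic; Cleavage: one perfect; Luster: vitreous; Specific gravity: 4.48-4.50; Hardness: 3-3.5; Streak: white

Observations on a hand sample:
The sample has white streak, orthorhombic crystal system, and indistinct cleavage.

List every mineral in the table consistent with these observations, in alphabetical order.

Aragonite, Olivine

White streak eliminates Azurite, Sulfur, Hematite.
Orthorhombic crystal system: Olivine, Aragonite, Topaz, Sillimanite, Barite remain.
Indistinct cleavage: leaves Olivine, Aragonite.
Consistent with every observation: Aragonite, Olivine.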